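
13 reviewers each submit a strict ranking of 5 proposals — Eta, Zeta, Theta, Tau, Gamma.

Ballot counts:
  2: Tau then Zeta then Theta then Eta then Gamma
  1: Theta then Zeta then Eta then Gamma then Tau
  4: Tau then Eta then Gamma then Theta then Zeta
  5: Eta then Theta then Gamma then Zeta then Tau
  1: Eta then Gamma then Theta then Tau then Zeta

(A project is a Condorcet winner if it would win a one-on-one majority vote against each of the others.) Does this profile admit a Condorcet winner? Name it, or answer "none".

Eta

Pairwise majorities:
Eta vs Zeta: Eta wins 10–3.
Eta vs Theta: Eta wins 10–3.
Eta vs Tau: Eta, 7–6.
Eta vs Gamma: Eta, 13–0.
Zeta vs Theta: 2 to 11, Theta.
Zeta vs Tau: Tau wins 7–6.
Zeta vs Gamma: Gamma wins 10–3.
Theta vs Tau: 7 to 6, Theta.
Theta vs Gamma: Theta is ranked higher on 2+1+5 = 8 ballots, Gamma on 5. Theta wins 8–5.
Tau vs Gamma: Gamma wins 7–6.
Eta defeats every rival head-to-head and is the Condorcet winner.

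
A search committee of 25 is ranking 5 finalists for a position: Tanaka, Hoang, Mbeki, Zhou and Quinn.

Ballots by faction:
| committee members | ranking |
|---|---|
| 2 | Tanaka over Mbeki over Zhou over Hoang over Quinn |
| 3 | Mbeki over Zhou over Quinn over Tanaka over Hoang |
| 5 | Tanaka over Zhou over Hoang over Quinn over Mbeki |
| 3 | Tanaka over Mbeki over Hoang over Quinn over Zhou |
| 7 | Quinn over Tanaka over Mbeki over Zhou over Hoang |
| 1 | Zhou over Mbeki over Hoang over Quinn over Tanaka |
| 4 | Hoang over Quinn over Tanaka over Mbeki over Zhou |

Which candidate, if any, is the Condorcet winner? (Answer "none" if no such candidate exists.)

none

Check each pair by majority over 25 ballots:
Tanaka vs Hoang: Tanaka, 20–5.
Tanaka–Mbeki: Tanaka 21–4.
Tanaka–Zhou: Tanaka 21–4.
Tanaka–Quinn: Quinn 15–10.
Hoang–Mbeki: Mbeki 16–9.
Hoang vs Zhou: Zhou, 18–7.
Hoang–Quinn: Hoang 15–10.
Mbeki vs Zhou: Mbeki wins 19–6.
Mbeki vs Quinn: Quinn wins 16–9.
Zhou vs Quinn: Quinn wins 14–11.
Every candidate loses at least once (Tanaka loses to Quinn; Hoang loses to Tanaka; Mbeki loses to Tanaka; Zhou loses to Tanaka; Quinn loses to Hoang). The majority relation contains the cycle Tanaka beats Hoang beats Quinn beats Tanaka, so there is no Condorcet winner.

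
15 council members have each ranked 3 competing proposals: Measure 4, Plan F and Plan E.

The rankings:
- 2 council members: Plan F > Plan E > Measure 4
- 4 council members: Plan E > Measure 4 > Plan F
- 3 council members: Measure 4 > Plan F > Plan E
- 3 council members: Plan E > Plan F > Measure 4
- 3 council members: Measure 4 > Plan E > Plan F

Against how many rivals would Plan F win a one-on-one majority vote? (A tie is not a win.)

Plan F against each rival (15 council members):
Plan F vs Measure 4: Measure 4 wins 10–5.
Plan F vs Plan E: Plan F is ranked higher on 2+3 = 5 ballots, Plan E on 10. Plan E wins 10–5.
Plan F beats no one; loses to Measure 4, Plan E — 0 pairwise wins.

0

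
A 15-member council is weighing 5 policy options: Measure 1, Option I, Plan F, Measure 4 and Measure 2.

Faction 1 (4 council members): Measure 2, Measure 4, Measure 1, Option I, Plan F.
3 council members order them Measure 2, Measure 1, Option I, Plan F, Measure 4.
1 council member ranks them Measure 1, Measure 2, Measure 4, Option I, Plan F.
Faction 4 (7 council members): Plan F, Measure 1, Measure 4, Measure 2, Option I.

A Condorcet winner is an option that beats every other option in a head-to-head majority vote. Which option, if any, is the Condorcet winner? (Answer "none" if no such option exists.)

Check each pair by majority over 15 ballots:
Measure 1 vs Option I: 15 to 0, Measure 1.
Measure 1 vs Plan F: Measure 1 is ranked higher on 4+3+1 = 8 ballots, Plan F on 7. Measure 1 wins 8–7.
Measure 1 vs Measure 4: 3+1+7 = 11 for Measure 1, 4 for Measure 4 — Measure 1 by 11–4.
Measure 1 vs Measure 2: Measure 1 is ranked higher on 1+7 = 8 ballots, Measure 2 on 7. Measure 1 wins 8–7.
Option I vs Plan F: Option I preferred on 4+3+1 = 8 ballots; Option I wins 8–7.
Option I vs Measure 4: Option I preferred on 3 ballots; Measure 4 wins 12–3.
Option I vs Measure 2: Option I is ranked higher on 0 ballots, Measure 2 on 15. Measure 2 wins 15–0.
Plan F vs Measure 4: 10 to 5, Plan F.
Plan F vs Measure 2: 7 for Plan F, 8 for Measure 2 — Measure 2 by 8–7.
Measure 4 vs Measure 2: 7 for Measure 4, 8 for Measure 2 — Measure 2 by 8–7.
Measure 1 wins every pairwise contest, so Measure 1 is the Condorcet winner.

Measure 1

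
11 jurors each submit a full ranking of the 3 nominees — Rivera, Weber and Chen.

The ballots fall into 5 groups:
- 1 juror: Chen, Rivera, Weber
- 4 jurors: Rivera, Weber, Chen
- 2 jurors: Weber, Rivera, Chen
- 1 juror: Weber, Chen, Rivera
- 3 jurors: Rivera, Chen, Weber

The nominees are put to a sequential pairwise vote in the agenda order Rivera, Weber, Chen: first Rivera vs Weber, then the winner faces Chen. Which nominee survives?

Rivera

Round 1: Rivera vs Weber — 8–3, Rivera advances.
Round 2: Rivera vs Chen — 9–2, Rivera advances.
The agenda winner is Rivera.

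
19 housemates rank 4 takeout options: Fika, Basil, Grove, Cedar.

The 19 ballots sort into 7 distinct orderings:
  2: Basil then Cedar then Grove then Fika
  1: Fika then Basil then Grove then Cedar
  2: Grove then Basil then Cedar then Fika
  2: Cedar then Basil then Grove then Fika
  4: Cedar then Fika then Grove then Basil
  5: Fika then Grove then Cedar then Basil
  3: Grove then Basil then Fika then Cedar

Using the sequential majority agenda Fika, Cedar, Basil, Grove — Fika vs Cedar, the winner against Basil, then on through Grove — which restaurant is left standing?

Round 1: Fika vs Cedar — 9–10, Cedar advances.
Round 2: Cedar vs Basil — 11–8, Cedar advances.
Round 3: Cedar vs Grove — 8–11, Grove advances.
The agenda winner is Grove.

Grove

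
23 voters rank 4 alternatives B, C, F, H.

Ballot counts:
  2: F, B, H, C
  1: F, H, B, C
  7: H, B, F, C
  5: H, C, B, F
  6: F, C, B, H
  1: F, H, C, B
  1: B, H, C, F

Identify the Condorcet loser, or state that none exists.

Head-to-head results (23 voters):
B vs C: 11 to 12, C.
B vs F: 7+5+1 = 13 for B, 10 for F — B by 13–10.
B vs H: B preferred on 2+6+1 = 9 ballots; H wins 14–9.
C vs F: F, 17–6.
C vs H: C is ranked higher on 6 ballots, H on 17. H wins 17–6.
F vs H: 10 to 13, H.
Each alternative has at least one pairwise win (B beats F; C beats B; F beats C; H beats B) — no Condorcet loser.

none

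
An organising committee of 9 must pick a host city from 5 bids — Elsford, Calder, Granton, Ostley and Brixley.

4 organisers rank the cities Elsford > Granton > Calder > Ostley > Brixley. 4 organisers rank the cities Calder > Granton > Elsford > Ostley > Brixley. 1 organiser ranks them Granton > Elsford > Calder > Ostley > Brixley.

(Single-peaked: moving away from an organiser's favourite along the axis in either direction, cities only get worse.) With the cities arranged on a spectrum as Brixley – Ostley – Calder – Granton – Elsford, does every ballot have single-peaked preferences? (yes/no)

Axis positions: Brixley=1, Ostley=2, Calder=3, Granton=4, Elsford=5.
Group 1 (peak Elsford at position 5): ranking walks positions 5-4-3-2-1, expanding outward from the peak — single-peaked.
Group 2 (peak Calder at position 3): ranking walks positions 3-4-5-2-1, expanding outward from the peak — single-peaked.
Group 3 (peak Granton at position 4): ranking walks positions 4-5-3-2-1, expanding outward from the peak — single-peaked.
Every ranking is single-peaked on this axis.

yes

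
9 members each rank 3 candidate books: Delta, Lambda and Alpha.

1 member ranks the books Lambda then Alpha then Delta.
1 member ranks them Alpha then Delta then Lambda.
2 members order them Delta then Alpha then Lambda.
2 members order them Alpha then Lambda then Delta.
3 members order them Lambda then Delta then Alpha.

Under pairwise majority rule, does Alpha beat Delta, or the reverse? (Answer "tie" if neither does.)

Delta

Ballots ranking Alpha above Delta: 1 + 1 + 2 = 4.
Ballots ranking Delta above Alpha: 9 − 4 = 5.
Delta wins the head-to-head 5–4.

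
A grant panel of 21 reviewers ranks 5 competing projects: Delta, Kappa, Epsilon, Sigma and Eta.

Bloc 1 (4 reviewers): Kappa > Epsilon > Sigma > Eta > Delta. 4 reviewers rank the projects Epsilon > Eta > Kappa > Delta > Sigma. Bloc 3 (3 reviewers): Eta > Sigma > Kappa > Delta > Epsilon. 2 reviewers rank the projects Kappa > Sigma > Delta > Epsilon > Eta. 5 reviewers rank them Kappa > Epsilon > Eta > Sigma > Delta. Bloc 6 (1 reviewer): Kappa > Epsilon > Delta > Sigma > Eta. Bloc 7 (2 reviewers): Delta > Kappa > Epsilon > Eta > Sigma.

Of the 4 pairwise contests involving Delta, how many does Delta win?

0

Delta against each rival (21 reviewers):
Delta vs Kappa: Kappa, 19–2.
Delta vs Epsilon: Epsilon, 14–7.
Delta vs Sigma: Delta preferred on 4+1+2 = 7 ballots; Sigma wins 14–7.
Delta vs Eta: Eta wins 16–5.
Delta beats no one; loses to Kappa, Epsilon, Sigma, Eta — 0 pairwise wins.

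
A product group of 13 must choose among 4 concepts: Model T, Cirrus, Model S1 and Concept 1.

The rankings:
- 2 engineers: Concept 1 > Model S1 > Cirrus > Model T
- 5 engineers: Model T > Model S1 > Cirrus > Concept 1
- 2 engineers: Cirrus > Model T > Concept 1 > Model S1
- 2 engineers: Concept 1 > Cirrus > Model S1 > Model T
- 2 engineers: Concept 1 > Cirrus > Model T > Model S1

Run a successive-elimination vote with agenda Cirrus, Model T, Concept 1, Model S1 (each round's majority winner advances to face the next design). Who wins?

Round 1: Cirrus vs Model T — 8–5, Cirrus advances.
Round 2: Cirrus vs Concept 1 — 7–6, Cirrus advances.
Round 3: Cirrus vs Model S1 — 6–7, Model S1 advances.
The agenda winner is Model S1.

Model S1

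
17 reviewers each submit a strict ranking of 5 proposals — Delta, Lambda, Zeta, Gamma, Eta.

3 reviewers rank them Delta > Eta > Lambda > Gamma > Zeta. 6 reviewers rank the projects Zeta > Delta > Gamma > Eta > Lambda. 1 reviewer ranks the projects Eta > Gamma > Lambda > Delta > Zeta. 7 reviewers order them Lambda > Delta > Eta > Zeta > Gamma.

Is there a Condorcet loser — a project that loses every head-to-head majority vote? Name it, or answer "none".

Gamma

Pairwise majorities:
Delta vs Lambda: Delta is ranked higher on 3+6 = 9 ballots, Lambda on 8. Delta wins 9–8.
Delta vs Zeta: Delta preferred on 3+1+7 = 11 ballots; Delta wins 11–6.
Delta vs Gamma: Delta, 16–1.
Delta vs Eta: Delta wins 16–1.
Lambda vs Zeta: Lambda is ranked higher on 3+1+7 = 11 ballots, Zeta on 6. Lambda wins 11–6.
Lambda vs Gamma: 10 to 7, Lambda.
Lambda vs Eta: Lambda preferred on 7 ballots; Eta wins 10–7.
Zeta vs Gamma: Zeta wins 13–4.
Zeta–Eta: Eta 11–6.
Gamma–Eta: Eta 11–6.
Gamma is beaten in every head-to-head and is the Condorcet loser.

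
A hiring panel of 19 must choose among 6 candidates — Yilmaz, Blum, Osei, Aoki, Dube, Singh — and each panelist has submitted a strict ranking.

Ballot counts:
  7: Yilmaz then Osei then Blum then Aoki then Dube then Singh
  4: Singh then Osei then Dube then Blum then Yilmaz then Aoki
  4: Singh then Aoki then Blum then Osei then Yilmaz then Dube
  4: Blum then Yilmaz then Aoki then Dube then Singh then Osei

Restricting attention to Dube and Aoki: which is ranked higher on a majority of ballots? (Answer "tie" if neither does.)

Aoki

Ballots ranking Dube above Aoki: 4.
Ballots ranking Aoki above Dube: 19 − 4 = 15.
Aoki wins the head-to-head 15–4.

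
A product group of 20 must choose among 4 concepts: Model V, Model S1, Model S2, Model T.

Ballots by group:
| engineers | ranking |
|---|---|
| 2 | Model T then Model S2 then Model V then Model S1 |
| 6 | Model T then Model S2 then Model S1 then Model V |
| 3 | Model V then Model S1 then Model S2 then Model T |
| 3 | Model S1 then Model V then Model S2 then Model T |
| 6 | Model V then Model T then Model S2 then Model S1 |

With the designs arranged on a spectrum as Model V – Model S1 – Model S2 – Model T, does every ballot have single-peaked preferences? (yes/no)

no

Axis positions: Model V=1, Model S1=2, Model S2=3, Model T=4.
Group 1: ranking walks positions 4-3-1-2; Model V is ranked above Model S1 even though Model S1 lies between Model V and the peak Model T on the axis — preferences dip and rise again. Not single-peaked.
Group 2 (peak Model T at position 4): ranking walks positions 4-3-2-1, expanding outward from the peak — single-peaked.
Group 3 (peak Model V at position 1): ranking walks positions 1-2-3-4, expanding outward from the peak — single-peaked.
Group 4 (peak Model S1 at position 2): ranking walks positions 2-1-3-4, expanding outward from the peak — single-peaked.
Group 5: ranking walks positions 1-4-3-2; Model T is ranked above Model S1 even though Model S1 lies between Model T and the peak Model V on the axis — preferences dip and rise again. Not single-peaked.
Group 1 violates single-peakedness, so the profile is not single-peaked on this axis.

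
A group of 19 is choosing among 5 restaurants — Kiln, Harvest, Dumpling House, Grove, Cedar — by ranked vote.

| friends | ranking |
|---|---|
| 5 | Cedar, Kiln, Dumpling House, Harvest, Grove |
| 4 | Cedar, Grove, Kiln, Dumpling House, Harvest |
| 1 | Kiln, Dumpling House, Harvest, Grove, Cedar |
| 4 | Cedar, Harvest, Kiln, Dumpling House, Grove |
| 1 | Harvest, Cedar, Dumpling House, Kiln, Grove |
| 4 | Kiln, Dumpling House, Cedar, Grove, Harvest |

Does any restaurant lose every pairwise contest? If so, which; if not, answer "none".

Head-to-head results (19 friends):
Kiln vs Harvest: Kiln wins 14–5.
Kiln vs Dumpling House: Kiln wins 18–1.
Kiln vs Grove: Kiln wins 15–4.
Kiln vs Cedar: 1+4 = 5 for Kiln, 14 for Cedar — Cedar by 14–5.
Harvest vs Dumpling House: 5 to 14, Dumpling House.
Harvest–Grove: Harvest 11–8.
Harvest vs Cedar: Harvest preferred on 1+1 = 2 ballots; Cedar wins 17–2.
Dumpling House vs Grove: 5+1+4+1+4 = 15 for Dumpling House, 4 for Grove — Dumpling House by 15–4.
Dumpling House vs Cedar: 5 to 14, Cedar.
Grove–Cedar: Cedar 18–1.
Grove is beaten in every head-to-head and is the Condorcet loser.

Grove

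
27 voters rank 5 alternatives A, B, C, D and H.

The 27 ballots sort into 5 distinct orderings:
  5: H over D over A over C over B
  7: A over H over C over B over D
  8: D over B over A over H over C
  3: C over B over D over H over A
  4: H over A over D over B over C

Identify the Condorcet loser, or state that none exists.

Pairwise majorities:
A vs B: A is ranked higher on 5+7+4 = 16 ballots, B on 11. A wins 16–11.
A vs C: A is ranked higher on 5+7+8+4 = 24 ballots, C on 3. A wins 24–3.
A vs D: A preferred on 7+4 = 11 ballots; D wins 16–11.
A vs H: A preferred on 7+8 = 15 ballots; A wins 15–12.
B vs C: 12 to 15, C.
B vs D: D, 17–10.
B–H: H 16–11.
C–D: D 17–10.
C vs H: H, 24–3.
D–H: H 16–11.
Only B has no wins; B is the Condorcet loser.

B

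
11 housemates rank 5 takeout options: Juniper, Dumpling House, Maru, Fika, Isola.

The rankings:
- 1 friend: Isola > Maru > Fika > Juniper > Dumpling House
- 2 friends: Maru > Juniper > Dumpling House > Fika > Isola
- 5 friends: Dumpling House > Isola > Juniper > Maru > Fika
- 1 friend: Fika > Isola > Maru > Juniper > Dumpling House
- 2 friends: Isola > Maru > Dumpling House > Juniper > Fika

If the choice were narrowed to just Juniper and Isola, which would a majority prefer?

Ballots ranking Juniper above Isola: 2.
Ballots ranking Isola above Juniper: 11 − 2 = 9.
Isola wins the head-to-head 9–2.

Isola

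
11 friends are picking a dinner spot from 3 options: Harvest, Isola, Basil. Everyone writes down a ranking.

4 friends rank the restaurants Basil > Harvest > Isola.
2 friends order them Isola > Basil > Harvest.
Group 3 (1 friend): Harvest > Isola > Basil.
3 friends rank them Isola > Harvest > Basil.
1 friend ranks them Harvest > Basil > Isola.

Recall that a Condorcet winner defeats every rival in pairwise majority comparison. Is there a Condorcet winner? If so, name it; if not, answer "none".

Check each pair by majority over 11 ballots:
Harvest vs Isola: Harvest wins 6–5.
Harvest vs Basil: Basil, 6–5.
Isola–Basil: Isola 6–5.
Every restaurant loses at least once (Harvest loses to Basil; Isola loses to Harvest; Basil loses to Isola). The majority relation contains the cycle Harvest beats Isola beats Basil beats Harvest, so there is no Condorcet winner.

none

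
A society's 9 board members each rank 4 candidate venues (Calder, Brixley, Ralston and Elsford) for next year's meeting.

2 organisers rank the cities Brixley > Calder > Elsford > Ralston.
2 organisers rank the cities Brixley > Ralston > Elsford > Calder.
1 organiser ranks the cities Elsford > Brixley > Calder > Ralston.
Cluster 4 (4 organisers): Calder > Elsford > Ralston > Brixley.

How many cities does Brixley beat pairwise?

Brixley against each rival (9 organisers):
Brixley vs Calder: Brixley, 5–4.
Brixley vs Ralston: Brixley wins 5–4.
Brixley–Elsford: Elsford 5–4.
Brixley beats Calder, Ralston; loses to Elsford — 2 pairwise wins.

2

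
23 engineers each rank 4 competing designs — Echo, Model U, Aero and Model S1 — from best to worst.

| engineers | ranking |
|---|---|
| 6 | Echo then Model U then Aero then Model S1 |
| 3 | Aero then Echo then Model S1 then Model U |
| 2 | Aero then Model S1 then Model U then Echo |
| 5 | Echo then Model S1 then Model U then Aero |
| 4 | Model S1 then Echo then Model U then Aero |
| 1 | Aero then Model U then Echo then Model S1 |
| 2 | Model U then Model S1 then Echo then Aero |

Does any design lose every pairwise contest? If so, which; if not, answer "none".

Pairwise majorities:
Echo vs Model U: Echo, 18–5.
Echo–Aero: Echo 17–6.
Echo vs Model S1: Echo is ranked higher on 6+3+5+1 = 15 ballots, Model S1 on 8. Echo wins 15–8.
Model U vs Aero: Model U, 17–6.
Model U vs Model S1: 6+1+2 = 9 for Model U, 14 for Model S1 — Model S1 by 14–9.
Aero vs Model S1: Aero is ranked higher on 6+3+2+1 = 12 ballots, Model S1 on 11. Aero wins 12–11.
Each design has at least one pairwise win (Echo beats Model U; Model U beats Aero; Aero beats Model S1; Model S1 beats Model U) — no Condorcet loser.

none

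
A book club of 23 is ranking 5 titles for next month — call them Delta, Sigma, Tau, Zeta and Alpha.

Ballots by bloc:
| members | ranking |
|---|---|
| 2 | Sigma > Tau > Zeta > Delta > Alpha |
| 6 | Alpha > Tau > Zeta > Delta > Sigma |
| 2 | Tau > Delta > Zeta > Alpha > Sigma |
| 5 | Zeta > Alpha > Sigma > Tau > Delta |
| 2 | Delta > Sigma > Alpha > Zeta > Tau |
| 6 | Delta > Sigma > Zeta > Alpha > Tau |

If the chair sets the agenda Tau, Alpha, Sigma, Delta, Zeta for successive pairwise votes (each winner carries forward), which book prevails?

Zeta

Round 1: Tau vs Alpha — 4–19, Alpha advances.
Round 2: Alpha vs Sigma — 13–10, Alpha advances.
Round 3: Alpha vs Delta — 11–12, Delta advances.
Round 4: Delta vs Zeta — 10–13, Zeta advances.
Zeta survives the agenda.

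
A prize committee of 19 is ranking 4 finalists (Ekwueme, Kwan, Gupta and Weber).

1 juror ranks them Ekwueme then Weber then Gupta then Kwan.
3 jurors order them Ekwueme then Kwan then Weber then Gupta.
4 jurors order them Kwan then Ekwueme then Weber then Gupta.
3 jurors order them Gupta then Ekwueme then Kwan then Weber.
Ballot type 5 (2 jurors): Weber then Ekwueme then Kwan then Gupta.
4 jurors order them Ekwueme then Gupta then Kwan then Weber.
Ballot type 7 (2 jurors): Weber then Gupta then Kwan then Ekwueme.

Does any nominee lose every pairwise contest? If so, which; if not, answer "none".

none

Pairwise majorities:
Ekwueme vs Kwan: Ekwueme preferred on 1+3+3+2+4 = 13 ballots; Ekwueme wins 13–6.
Ekwueme vs Gupta: Ekwueme, 14–5.
Ekwueme vs Weber: Ekwueme, 15–4.
Kwan vs Gupta: Gupta wins 10–9.
Kwan vs Weber: 3+4+3+4 = 14 for Kwan, 5 for Weber — Kwan by 14–5.
Gupta vs Weber: 7 to 12, Weber.
Every nominee wins at least one matchup (Ekwueme beats Kwan; Kwan beats Weber; Gupta beats Kwan; Weber beats Gupta), so there is no Condorcet loser.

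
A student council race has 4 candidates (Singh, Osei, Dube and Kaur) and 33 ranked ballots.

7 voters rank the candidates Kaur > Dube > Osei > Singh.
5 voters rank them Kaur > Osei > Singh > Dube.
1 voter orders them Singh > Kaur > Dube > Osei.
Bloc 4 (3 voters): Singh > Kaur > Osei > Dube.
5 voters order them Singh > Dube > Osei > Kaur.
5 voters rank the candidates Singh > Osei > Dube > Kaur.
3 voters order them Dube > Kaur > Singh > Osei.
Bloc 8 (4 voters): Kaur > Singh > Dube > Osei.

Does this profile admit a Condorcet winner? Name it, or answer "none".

Pairwise majorities:
Singh vs Osei: Singh is ranked higher on 1+3+5+5+3+4 = 21 ballots, Osei on 12. Singh wins 21–12.
Singh vs Dube: Singh preferred on 5+1+3+5+5+4 = 23 ballots; Singh wins 23–10.
Singh vs Kaur: 1+3+5+5 = 14 for Singh, 19 for Kaur — Kaur by 19–14.
Osei vs Dube: 5+3+5 = 13 for Osei, 20 for Dube — Dube by 20–13.
Osei vs Kaur: Osei is ranked higher on 5+5 = 10 ballots, Kaur on 23. Kaur wins 23–10.
Dube vs Kaur: Dube preferred on 5+5+3 = 13 ballots; Kaur wins 20–13.
Kaur beats each of Singh, Osei, Dube — Kaur is the Condorcet winner.

Kaur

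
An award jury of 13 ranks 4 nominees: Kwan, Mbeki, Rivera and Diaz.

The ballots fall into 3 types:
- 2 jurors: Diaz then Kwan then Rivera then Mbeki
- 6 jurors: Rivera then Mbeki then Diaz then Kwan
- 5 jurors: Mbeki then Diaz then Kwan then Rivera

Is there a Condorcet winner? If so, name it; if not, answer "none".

Check each pair by majority over 13 ballots:
Kwan vs Mbeki: 2 for Kwan, 11 for Mbeki — Mbeki by 11–2.
Kwan vs Rivera: Kwan is ranked higher on 2+5 = 7 ballots, Rivera on 6. Kwan wins 7–6.
Kwan vs Diaz: Kwan preferred on 0 ballots; Diaz wins 13–0.
Mbeki vs Rivera: 5 for Mbeki, 8 for Rivera — Rivera by 8–5.
Mbeki vs Diaz: 11 to 2, Mbeki.
Rivera vs Diaz: Rivera is ranked higher on 6 ballots, Diaz on 7. Diaz wins 7–6.
Each nominee drops at least one matchup (Kwan loses to Mbeki; Mbeki loses to Rivera; Rivera loses to Kwan; Diaz loses to Mbeki); the cycle Kwan → Rivera → Mbeki → Kwan rules out a Condorcet winner.

none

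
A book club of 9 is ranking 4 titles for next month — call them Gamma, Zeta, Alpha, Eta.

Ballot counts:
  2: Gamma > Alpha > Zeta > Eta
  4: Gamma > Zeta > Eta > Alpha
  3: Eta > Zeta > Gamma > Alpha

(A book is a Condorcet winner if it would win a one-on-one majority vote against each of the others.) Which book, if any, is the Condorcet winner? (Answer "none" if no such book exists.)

Pairwise majorities:
Gamma vs Zeta: 2+4 = 6 for Gamma, 3 for Zeta — Gamma by 6–3.
Gamma vs Alpha: 9 to 0, Gamma.
Gamma vs Eta: 6 to 3, Gamma.
Zeta vs Alpha: Zeta, 7–2.
Zeta vs Eta: Zeta is ranked higher on 2+4 = 6 ballots, Eta on 3. Zeta wins 6–3.
Alpha vs Eta: Alpha is ranked higher on 2 ballots, Eta on 7. Eta wins 7–2.
Only Gamma has no losses; Gamma is the Condorcet winner.

Gamma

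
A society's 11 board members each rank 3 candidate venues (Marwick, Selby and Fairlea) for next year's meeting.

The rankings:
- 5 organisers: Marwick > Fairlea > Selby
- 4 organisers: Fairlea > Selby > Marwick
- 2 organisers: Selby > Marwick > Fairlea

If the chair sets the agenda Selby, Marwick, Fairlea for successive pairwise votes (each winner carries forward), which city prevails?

Fairlea

Round 1: Selby vs Marwick — 6–5, Selby advances.
Round 2: Selby vs Fairlea — 2–9, Fairlea advances.
Fairlea survives the agenda.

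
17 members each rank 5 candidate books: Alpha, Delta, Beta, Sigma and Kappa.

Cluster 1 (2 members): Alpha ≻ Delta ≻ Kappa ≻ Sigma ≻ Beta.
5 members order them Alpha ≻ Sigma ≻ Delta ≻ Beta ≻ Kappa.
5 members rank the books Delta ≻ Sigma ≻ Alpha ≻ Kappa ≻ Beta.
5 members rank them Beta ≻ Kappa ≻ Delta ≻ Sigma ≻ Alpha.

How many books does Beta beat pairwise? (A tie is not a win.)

1

Beta against each rival (17 members):
Beta vs Alpha: Alpha, 12–5.
Beta vs Delta: Beta is ranked higher on 5 ballots, Delta on 12. Delta wins 12–5.
Beta vs Sigma: Beta is ranked higher on 5 ballots, Sigma on 12. Sigma wins 12–5.
Beta–Kappa: Beta 10–7.
Beta beats Kappa; loses to Alpha, Delta, Sigma — 1 pairwise win.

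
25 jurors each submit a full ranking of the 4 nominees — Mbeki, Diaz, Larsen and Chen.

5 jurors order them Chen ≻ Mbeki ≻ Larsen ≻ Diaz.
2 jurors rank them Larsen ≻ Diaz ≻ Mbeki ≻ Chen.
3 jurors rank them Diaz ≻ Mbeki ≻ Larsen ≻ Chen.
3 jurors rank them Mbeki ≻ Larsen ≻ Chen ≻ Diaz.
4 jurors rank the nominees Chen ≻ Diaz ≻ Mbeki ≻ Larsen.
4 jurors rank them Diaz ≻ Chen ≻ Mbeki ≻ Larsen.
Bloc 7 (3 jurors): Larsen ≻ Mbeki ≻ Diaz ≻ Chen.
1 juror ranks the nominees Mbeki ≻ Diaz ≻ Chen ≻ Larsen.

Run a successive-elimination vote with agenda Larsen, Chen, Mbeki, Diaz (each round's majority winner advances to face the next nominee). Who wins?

Diaz

Round 1: Larsen vs Chen — 11–14, Chen advances.
Round 2: Chen vs Mbeki — 13–12, Chen advances.
Round 3: Chen vs Diaz — 12–13, Diaz advances.
Diaz survives the agenda.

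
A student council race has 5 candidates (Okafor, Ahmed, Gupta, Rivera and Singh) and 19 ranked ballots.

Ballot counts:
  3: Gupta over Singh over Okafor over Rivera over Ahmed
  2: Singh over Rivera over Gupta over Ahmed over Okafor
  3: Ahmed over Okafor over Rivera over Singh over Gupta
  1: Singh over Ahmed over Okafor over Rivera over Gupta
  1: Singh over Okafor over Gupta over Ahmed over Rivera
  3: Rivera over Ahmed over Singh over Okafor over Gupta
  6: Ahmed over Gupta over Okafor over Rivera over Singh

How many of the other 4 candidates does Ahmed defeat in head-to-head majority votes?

4

Ahmed against each rival (19 voters):
Ahmed–Okafor: Ahmed 15–4.
Ahmed vs Gupta: Ahmed preferred on 3+1+3+6 = 13 ballots; Ahmed wins 13–6.
Ahmed vs Rivera: Ahmed wins 11–8.
Ahmed vs Singh: 3+3+6 = 12 for Ahmed, 7 for Singh — Ahmed by 12–7.
Ahmed beats Okafor, Gupta, Rivera, Singh — 4 pairwise wins.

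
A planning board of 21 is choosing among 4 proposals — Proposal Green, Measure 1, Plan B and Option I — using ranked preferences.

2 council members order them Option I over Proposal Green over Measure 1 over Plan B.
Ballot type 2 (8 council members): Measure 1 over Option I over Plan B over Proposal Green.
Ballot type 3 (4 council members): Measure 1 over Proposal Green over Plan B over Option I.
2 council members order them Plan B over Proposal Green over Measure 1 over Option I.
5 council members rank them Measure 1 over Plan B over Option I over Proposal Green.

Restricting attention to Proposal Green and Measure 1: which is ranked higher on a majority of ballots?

Ballots ranking Proposal Green above Measure 1: 2 + 2 = 4.
Ballots ranking Measure 1 above Proposal Green: 21 − 4 = 17.
Measure 1 wins the head-to-head 17–4.

Measure 1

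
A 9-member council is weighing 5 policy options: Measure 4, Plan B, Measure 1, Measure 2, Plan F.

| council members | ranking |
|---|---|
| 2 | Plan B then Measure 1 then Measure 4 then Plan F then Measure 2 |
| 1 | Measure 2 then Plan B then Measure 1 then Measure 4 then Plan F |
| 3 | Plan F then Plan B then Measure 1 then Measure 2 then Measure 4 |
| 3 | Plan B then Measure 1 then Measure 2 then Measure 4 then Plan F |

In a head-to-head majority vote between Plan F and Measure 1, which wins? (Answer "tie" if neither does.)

Measure 1

Ballots ranking Plan F above Measure 1: 3.
Ballots ranking Measure 1 above Plan F: 9 − 3 = 6.
Measure 1 wins the head-to-head 6–3.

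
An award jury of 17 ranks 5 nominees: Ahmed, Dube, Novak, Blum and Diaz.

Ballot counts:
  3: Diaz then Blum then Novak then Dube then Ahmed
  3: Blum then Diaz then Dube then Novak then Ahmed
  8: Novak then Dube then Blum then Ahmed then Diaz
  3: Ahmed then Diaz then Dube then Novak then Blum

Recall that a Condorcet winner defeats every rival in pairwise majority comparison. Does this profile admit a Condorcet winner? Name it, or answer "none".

Pairwise majorities:
Ahmed vs Dube: 3 for Ahmed, 14 for Dube — Dube by 14–3.
Ahmed vs Novak: 3 to 14, Novak.
Ahmed vs Blum: 3 for Ahmed, 14 for Blum — Blum by 14–3.
Ahmed vs Diaz: Ahmed preferred on 8+3 = 11 ballots; Ahmed wins 11–6.
Dube vs Novak: 6 to 11, Novak.
Dube vs Blum: Dube is ranked higher on 8+3 = 11 ballots, Blum on 6. Dube wins 11–6.
Dube vs Diaz: Dube preferred on 8 ballots; Diaz wins 9–8.
Novak vs Blum: 8+3 = 11 for Novak, 6 for Blum — Novak by 11–6.
Novak vs Diaz: Novak preferred on 8 ballots; Diaz wins 9–8.
Blum vs Diaz: Blum preferred on 3+8 = 11 ballots; Blum wins 11–6.
Every nominee loses at least once (Ahmed loses to Dube; Dube loses to Novak; Novak loses to Diaz; Blum loses to Dube; Diaz loses to Ahmed). The majority relation contains the cycle Ahmed beats Diaz beats Dube beats Ahmed, so there is no Condorcet winner.

none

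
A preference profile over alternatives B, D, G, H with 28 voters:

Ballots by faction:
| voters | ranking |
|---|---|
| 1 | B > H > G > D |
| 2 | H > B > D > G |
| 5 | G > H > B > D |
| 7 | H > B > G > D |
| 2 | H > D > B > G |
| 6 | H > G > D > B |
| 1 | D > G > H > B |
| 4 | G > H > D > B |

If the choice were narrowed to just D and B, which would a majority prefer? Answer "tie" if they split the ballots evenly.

Ballots ranking D above B: 2 + 6 + 1 + 4 = 13.
Ballots ranking B above D: 28 − 13 = 15.
B wins the head-to-head 15–13.

B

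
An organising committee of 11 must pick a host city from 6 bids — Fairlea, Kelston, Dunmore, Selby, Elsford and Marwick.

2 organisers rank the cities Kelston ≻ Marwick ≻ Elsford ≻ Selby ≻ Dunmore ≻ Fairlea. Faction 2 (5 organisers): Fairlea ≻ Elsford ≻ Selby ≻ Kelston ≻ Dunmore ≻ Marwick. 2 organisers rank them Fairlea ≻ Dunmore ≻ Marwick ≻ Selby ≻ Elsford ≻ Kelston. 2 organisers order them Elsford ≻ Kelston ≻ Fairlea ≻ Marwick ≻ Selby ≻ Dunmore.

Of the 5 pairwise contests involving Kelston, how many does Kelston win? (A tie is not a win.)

2

Kelston against each rival (11 organisers):
Kelston–Fairlea: Fairlea 7–4.
Kelston vs Dunmore: 9 to 2, Kelston.
Kelston vs Selby: Kelston is ranked higher on 2+2 = 4 ballots, Selby on 7. Selby wins 7–4.
Kelston vs Elsford: 2 for Kelston, 9 for Elsford — Elsford by 9–2.
Kelston vs Marwick: 9 to 2, Kelston.
Kelston beats Dunmore, Marwick; loses to Fairlea, Selby, Elsford — 2 pairwise wins.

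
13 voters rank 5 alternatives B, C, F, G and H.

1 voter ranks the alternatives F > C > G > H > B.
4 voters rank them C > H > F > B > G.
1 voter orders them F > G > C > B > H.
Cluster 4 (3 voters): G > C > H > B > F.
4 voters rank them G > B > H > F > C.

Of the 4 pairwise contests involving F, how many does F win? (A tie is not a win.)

F against each rival (13 voters):
F vs B: F preferred on 1+4+1 = 6 ballots; B wins 7–6.
F vs C: F is ranked higher on 1+1+4 = 6 ballots, C on 7. C wins 7–6.
F vs G: F preferred on 1+4+1 = 6 ballots; G wins 7–6.
F vs H: 1+1 = 2 for F, 11 for H — H by 11–2.
F beats no one; loses to B, C, G, H — 0 pairwise wins.

0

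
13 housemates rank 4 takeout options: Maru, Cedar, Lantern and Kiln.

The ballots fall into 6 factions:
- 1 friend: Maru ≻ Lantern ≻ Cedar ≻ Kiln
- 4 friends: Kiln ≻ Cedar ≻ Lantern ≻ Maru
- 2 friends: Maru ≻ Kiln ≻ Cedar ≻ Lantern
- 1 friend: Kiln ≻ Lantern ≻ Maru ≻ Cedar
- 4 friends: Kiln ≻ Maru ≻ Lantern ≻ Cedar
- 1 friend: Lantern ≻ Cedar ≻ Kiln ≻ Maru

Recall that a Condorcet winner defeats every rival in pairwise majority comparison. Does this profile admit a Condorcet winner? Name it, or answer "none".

Check each pair by majority over 13 ballots:
Maru vs Cedar: Maru preferred on 1+2+1+4 = 8 ballots; Maru wins 8–5.
Maru vs Lantern: 7 to 6, Maru.
Maru vs Kiln: Maru is ranked higher on 1+2 = 3 ballots, Kiln on 10. Kiln wins 10–3.
Cedar vs Lantern: 4+2 = 6 for Cedar, 7 for Lantern — Lantern by 7–6.
Cedar vs Kiln: Cedar preferred on 1+1 = 2 ballots; Kiln wins 11–2.
Lantern vs Kiln: Lantern preferred on 1+1 = 2 ballots; Kiln wins 11–2.
Kiln wins every pairwise contest, so Kiln is the Condorcet winner.

Kiln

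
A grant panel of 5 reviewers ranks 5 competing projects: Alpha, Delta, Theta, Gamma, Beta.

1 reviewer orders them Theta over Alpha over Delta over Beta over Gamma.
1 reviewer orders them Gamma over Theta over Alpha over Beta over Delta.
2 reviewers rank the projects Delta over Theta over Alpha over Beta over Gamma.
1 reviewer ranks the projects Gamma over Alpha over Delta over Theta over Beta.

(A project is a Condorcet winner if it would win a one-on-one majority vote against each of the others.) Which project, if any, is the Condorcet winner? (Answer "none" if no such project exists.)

Pairwise majorities:
Alpha vs Delta: Alpha is ranked higher on 1+1+1 = 3 ballots, Delta on 2. Alpha wins 3–2.
Alpha vs Theta: Alpha is ranked higher on 1 ballot, Theta on 4. Theta wins 4–1.
Alpha vs Gamma: Alpha is ranked higher on 1+2 = 3 ballots, Gamma on 2. Alpha wins 3–2.
Alpha vs Beta: 5 to 0, Alpha.
Delta vs Theta: 3 to 2, Delta.
Delta vs Gamma: Delta preferred on 1+2 = 3 ballots; Delta wins 3–2.
Delta vs Beta: Delta preferred on 1+2+1 = 4 ballots; Delta wins 4–1.
Theta vs Gamma: 1+2 = 3 for Theta, 2 for Gamma — Theta by 3–2.
Theta vs Beta: Theta is ranked higher on 1+1+2+1 = 5 ballots, Beta on 0. Theta wins 5–0.
Gamma vs Beta: 2 to 3, Beta.
No project is unbeaten: Alpha loses to Theta; Delta loses to Alpha; Theta loses to Delta; Gamma loses to Alpha; Beta loses to Alpha. In particular Alpha > Delta > Theta > Alpha is a majority cycle — no Condorcet winner exists.

none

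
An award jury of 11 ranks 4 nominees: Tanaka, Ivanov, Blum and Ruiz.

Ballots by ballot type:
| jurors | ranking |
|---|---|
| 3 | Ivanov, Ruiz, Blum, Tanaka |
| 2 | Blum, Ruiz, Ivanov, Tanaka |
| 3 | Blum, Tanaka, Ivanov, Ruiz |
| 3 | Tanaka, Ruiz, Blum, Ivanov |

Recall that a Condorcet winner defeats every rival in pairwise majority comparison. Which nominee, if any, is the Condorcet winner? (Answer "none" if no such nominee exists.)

Check each pair by majority over 11 ballots:
Tanaka vs Ivanov: Tanaka preferred on 3+3 = 6 ballots; Tanaka wins 6–5.
Tanaka vs Blum: 3 to 8, Blum.
Tanaka vs Ruiz: 6 to 5, Tanaka.
Ivanov vs Blum: Ivanov is ranked higher on 3 ballots, Blum on 8. Blum wins 8–3.
Ivanov vs Ruiz: Ivanov is ranked higher on 3+3 = 6 ballots, Ruiz on 5. Ivanov wins 6–5.
Blum vs Ruiz: Blum preferred on 2+3 = 5 ballots; Ruiz wins 6–5.
No nominee is unbeaten: Tanaka loses to Blum; Ivanov loses to Tanaka; Blum loses to Ruiz; Ruiz loses to Tanaka. In particular Tanaka beats Ruiz beats Blum beats Tanaka is a majority cycle — no Condorcet winner exists.

none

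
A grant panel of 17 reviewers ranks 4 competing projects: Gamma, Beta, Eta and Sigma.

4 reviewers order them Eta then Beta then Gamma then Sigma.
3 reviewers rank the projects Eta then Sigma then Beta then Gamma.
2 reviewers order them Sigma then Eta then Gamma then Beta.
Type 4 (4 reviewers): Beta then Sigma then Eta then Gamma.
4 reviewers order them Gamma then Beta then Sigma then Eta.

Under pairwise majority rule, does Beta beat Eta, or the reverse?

Ballots ranking Beta above Eta: 4 + 4 = 8.
Ballots ranking Eta above Beta: 17 − 8 = 9.
Eta wins the head-to-head 9–8.

Eta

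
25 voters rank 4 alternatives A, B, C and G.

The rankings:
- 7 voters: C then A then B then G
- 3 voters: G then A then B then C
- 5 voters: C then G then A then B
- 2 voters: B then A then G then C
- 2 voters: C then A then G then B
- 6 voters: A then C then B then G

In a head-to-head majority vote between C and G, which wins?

Ballots ranking C above G: 7 + 5 + 2 + 6 = 20.
Ballots ranking G above C: 25 − 20 = 5.
C wins the head-to-head 20–5.

C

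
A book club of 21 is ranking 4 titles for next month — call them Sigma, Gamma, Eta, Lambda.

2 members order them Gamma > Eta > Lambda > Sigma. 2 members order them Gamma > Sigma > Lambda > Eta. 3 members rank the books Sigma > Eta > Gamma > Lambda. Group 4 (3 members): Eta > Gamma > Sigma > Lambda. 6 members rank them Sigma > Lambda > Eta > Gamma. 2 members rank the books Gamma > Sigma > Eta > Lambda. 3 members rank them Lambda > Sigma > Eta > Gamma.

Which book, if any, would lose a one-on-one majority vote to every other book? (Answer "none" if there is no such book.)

none

Pairwise majorities:
Sigma–Gamma: Sigma 12–9.
Sigma vs Eta: Sigma is ranked higher on 2+3+6+2+3 = 16 ballots, Eta on 5. Sigma wins 16–5.
Sigma–Lambda: Sigma 16–5.
Gamma vs Eta: Gamma is ranked higher on 2+2+2 = 6 ballots, Eta on 15. Eta wins 15–6.
Gamma vs Lambda: Gamma is ranked higher on 2+2+3+3+2 = 12 ballots, Lambda on 9. Gamma wins 12–9.
Eta vs Lambda: 2+3+3+2 = 10 for Eta, 11 for Lambda — Lambda by 11–10.
Each book has at least one pairwise win (Sigma beats Gamma; Gamma beats Lambda; Eta beats Gamma; Lambda beats Eta) — no Condorcet loser.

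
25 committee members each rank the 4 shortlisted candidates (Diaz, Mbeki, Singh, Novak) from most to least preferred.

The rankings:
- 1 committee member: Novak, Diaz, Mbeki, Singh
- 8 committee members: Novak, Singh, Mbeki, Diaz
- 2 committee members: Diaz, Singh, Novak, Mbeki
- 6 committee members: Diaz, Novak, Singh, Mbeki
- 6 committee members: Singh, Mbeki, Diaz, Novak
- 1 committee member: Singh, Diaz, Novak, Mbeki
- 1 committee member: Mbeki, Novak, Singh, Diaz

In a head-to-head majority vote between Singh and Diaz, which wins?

Singh

Ballots ranking Singh above Diaz: 8 + 6 + 1 + 1 = 16.
Ballots ranking Diaz above Singh: 25 − 16 = 9.
Singh wins the head-to-head 16–9.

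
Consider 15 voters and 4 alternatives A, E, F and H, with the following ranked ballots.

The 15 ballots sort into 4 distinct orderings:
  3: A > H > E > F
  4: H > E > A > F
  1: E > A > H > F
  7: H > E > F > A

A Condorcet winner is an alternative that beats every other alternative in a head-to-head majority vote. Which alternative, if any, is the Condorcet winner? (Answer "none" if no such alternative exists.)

Check each pair by majority over 15 ballots:
A vs E: 3 for A, 12 for E — E by 12–3.
A vs F: A is ranked higher on 3+4+1 = 8 ballots, F on 7. A wins 8–7.
A vs H: 4 to 11, H.
E vs F: E is ranked higher on 3+4+1+7 = 15 ballots, F on 0. E wins 15–0.
E vs H: 1 for E, 14 for H — H by 14–1.
F vs H: 0 for F, 15 for H — H by 15–0.
Only H has no losses; H is the Condorcet winner.

H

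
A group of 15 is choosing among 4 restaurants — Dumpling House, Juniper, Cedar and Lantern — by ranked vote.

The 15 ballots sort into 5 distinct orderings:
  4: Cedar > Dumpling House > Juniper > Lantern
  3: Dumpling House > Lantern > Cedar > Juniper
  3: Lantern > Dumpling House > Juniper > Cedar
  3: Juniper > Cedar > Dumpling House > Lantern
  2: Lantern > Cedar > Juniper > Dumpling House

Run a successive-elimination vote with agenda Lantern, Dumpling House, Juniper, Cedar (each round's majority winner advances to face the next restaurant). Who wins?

Cedar

Round 1: Lantern vs Dumpling House — 5–10, Dumpling House advances.
Round 2: Dumpling House vs Juniper — 10–5, Dumpling House advances.
Round 3: Dumpling House vs Cedar — 6–9, Cedar advances.
Cedar survives the agenda.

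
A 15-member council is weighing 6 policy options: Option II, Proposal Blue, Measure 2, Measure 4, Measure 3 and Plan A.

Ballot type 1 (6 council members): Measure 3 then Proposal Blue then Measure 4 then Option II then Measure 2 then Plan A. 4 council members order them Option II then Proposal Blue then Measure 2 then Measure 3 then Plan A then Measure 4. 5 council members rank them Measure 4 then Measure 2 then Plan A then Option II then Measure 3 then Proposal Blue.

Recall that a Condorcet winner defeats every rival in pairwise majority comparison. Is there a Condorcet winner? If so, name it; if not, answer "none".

none

Pairwise majorities:
Option II vs Proposal Blue: Option II, 9–6.
Option II–Measure 2: Option II 10–5.
Option II vs Measure 4: Measure 4, 11–4.
Option II vs Measure 3: Option II wins 9–6.
Option II vs Plan A: Option II wins 10–5.
Proposal Blue–Measure 2: Proposal Blue 10–5.
Proposal Blue vs Measure 4: Proposal Blue wins 10–5.
Proposal Blue vs Measure 3: Measure 3, 11–4.
Proposal Blue–Plan A: Proposal Blue 10–5.
Measure 2–Measure 4: Measure 4 11–4.
Measure 2 vs Measure 3: Measure 2 wins 9–6.
Measure 2–Plan A: Measure 2 15–0.
Measure 4–Measure 3: Measure 3 10–5.
Measure 4 vs Plan A: Measure 4, 11–4.
Measure 3 vs Plan A: Measure 3 wins 10–5.
Each option drops at least one matchup (Option II loses to Measure 4; Proposal Blue loses to Option II; Measure 2 loses to Option II; Measure 4 loses to Proposal Blue; Measure 3 loses to Option II; Plan A loses to Option II); the cycle Option II → Proposal Blue → Measure 4 → Option II rules out a Condorcet winner.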